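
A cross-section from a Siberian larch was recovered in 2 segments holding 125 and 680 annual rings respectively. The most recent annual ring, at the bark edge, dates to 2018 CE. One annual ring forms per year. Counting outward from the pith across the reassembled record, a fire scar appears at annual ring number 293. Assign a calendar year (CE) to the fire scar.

Total annual rings = 125 + 680 = 805.
805 − 293 = 512 annual rings lie beyond the fire scar toward the bark edge.
2018 − 512 = 1506 CE.

1506 CE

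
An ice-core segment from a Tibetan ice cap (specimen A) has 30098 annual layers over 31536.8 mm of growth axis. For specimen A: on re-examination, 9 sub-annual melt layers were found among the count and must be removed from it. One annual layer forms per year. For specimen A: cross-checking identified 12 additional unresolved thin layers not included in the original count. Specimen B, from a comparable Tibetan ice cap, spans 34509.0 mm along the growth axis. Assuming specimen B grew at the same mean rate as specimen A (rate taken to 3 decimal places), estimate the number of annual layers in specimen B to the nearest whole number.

Specimen A: correcting the raw count gives 30098 − 9 + 12 = 30101 true annual layers.
A: Mean rate = 31536.8 mm / 30101 years ≈ 1.048 mm per year.
B spans 34509.0 / 1.048 = 32928.44 years ≈ 32928 annual layers.

32928 annual layers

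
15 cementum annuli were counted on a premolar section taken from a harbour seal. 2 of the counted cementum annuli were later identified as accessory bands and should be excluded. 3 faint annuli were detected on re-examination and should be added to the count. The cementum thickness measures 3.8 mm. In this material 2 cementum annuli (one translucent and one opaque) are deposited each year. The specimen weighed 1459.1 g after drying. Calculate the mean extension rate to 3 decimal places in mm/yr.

Correcting the raw count gives 15 − 2 + 3 = 16 true cementum annuli.
Dividing by 2 cementum annuli per year: 16 / 2 = 8 years.
Mean rate = 3.8 mm / 8 years ≈ 0.475 mm/yr.

0.475 mm/yr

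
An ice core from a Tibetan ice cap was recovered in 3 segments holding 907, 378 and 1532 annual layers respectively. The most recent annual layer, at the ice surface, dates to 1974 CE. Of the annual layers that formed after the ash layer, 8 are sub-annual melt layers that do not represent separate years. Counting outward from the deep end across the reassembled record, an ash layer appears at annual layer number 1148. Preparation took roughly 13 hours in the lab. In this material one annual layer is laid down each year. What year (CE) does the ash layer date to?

Total annual layers = 907 + 378 + 1532 = 2817.
2817 − 1148 = 1669 annual layers lie beyond the ash layer toward the ice surface.
Excluding 8 false annual layers: 1669 − 8 = 1661.
The annual layer at the ice surface is 1974 CE, so the ash layer dates to 1974 − 1661 = 313 CE.

313 CE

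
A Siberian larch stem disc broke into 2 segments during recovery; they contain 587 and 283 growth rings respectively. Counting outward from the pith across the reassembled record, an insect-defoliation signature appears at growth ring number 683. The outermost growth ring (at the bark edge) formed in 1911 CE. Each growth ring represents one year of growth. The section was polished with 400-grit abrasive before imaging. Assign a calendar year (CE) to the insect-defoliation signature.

Total growth rings = 587 + 283 = 870.
Between growth ring 683 and the bark edge there are 870 − 683 = 187 growth rings.
The growth ring at the bark edge is 1911 CE, so the insect-defoliation signature dates to 1911 − 187 = 1724 CE.

1724 CE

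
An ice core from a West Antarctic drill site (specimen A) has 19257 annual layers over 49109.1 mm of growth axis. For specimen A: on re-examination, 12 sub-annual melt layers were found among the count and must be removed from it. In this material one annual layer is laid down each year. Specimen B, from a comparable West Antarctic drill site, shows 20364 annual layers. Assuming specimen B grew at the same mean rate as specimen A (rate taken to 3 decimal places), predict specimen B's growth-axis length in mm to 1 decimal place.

51968.9 mm

Specimen A: after corrections the count is 19257 − 12 = 19245 annual layers.
A: Mean rate = 49109.1 mm / 19245 years ≈ 2.552 mm/yr.
For B, 2.552 mm/year × 20364 years = 51968.9 mm.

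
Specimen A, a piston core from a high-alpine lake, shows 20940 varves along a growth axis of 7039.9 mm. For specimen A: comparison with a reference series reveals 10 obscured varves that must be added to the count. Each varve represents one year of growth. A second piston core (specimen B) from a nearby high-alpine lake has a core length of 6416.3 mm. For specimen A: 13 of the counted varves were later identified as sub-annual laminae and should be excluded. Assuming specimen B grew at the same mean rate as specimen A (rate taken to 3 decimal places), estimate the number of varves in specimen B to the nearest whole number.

Specimen A: after corrections the count is 20940 − 13 + 10 = 20937 varves.
A: Extension rate ≈ 7039.9 / 20937 = 0.336 mm per year.
For B, 6416.3 / 0.336 = 19096.13 years ≈ 19096 varves.

19096 varves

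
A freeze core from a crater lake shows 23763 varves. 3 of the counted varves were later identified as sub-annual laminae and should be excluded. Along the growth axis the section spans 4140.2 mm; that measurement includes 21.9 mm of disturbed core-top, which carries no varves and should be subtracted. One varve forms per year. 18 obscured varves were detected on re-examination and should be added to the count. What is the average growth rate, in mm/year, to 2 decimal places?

0.17 mm/year

True varve count = 23763 − 3 + 18 = 23778.
The growth record spans 4140.2 − 21.9 = 4118.3 mm.
Mean rate = 4118.3 mm / 23778 years ≈ 0.17 mm/year.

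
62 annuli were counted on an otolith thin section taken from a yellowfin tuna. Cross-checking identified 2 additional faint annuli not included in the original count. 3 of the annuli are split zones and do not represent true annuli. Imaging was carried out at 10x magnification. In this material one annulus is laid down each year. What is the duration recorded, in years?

61 years

Adjusted count: 62 − 3 + 2 = 61 annuli.
At one annulus per year, that is 61 years.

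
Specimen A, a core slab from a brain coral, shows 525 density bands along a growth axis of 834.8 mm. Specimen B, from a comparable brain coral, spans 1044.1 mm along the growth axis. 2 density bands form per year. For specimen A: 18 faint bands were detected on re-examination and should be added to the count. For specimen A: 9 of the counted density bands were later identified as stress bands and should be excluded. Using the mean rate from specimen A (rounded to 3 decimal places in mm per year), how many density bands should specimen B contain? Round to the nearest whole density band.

668 density bands

Specimen A: adjusted count: 525 − 9 + 18 = 534 density bands.
Specimen A: dividing by 2 density bands per year: 534 / 2 = 267 years.
A: Extension rate ≈ 834.8 / 267 = 3.127 mm/yr.
For B, 1044.1 / 3.127 = 333.90 years; at 2 density bands per year that is 333.90 × 2 ≈ 668 density bands.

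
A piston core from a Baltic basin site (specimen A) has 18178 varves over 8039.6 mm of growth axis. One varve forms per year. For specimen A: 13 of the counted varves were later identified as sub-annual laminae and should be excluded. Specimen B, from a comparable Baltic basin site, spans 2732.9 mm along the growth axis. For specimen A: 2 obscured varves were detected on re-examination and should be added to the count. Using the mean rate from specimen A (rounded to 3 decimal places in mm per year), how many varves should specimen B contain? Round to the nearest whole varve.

Specimen A: correcting the raw count gives 18178 − 13 + 2 = 18167 true varves.
A: Mean rate = 8039.6 mm / 18167 years ≈ 0.443 mm per year.
Specimen B: 2732.9 mm / 0.443 mm per year = 6169.07 years ≈ 6169 varves.

6169 varves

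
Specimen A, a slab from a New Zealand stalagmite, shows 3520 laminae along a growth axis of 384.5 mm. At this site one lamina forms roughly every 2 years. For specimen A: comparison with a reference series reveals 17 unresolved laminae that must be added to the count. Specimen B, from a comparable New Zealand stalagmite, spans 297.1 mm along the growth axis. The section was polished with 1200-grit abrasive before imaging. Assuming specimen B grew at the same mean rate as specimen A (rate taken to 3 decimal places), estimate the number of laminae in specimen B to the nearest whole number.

2751 laminae

Specimen A: adjusted count: 3520 + 17 = 3537 laminae.
Specimen A: multiplying by 2 years per lamina: 3537 × 2 = 7074 years.
A: Extension rate ≈ 384.5 / 7074 = 0.054 mm/yr.
Specimen B: 297.1 mm / 0.054 mm per year = 5501.85 years; at 2 years per lamina that is 5501.85 / 2 ≈ 2751 laminae.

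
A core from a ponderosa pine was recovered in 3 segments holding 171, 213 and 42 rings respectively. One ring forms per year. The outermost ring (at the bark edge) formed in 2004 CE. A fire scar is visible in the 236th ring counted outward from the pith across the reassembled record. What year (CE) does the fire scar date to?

Total rings = 171 + 213 + 42 = 426.
The fire scar sits at ring 236 from the pith, so 426 − 236 = 190 rings formed after it.
2004 − 190 = 1814 CE.

1814 CE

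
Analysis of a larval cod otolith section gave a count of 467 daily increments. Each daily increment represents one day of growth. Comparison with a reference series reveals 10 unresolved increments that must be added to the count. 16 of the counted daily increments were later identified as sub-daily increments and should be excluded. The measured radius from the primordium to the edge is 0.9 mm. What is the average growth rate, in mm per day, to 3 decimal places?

0.002 mm per day

True daily increment count = 467 − 16 + 10 = 461.
Extension rate ≈ 0.9 / 461 = 0.002 mm per day.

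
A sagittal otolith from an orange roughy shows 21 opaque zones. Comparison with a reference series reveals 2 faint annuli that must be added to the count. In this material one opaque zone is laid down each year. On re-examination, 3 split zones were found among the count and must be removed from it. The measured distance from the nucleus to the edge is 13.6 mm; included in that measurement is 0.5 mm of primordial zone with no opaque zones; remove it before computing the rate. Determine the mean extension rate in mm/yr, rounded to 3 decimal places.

0.655 mm/yr

After corrections the count is 21 − 3 + 2 = 20 opaque zones.
Removing the 0.5 mm offcut leaves 13.6 − 0.5 = 13.1 mm.
Extension rate ≈ 13.1 / 20 = 0.655 mm/yr.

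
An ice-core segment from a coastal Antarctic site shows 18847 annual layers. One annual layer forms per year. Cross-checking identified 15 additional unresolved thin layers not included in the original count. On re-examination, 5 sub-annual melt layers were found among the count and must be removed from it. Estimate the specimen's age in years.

18857 yr

After corrections the count is 18847 − 5 + 15 = 18857 annual layers.
One annual layer per year makes the duration 18857 years.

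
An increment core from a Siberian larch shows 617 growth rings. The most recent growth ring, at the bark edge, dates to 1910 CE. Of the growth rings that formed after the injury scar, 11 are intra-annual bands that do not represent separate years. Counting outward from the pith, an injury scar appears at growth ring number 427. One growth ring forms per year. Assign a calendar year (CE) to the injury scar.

1731 CE

Between growth ring 427 and the bark edge there are 617 − 427 = 190 growth rings.
Excluding 11 false growth rings: 190 − 11 = 179.
1910 − 179 = 1731 CE.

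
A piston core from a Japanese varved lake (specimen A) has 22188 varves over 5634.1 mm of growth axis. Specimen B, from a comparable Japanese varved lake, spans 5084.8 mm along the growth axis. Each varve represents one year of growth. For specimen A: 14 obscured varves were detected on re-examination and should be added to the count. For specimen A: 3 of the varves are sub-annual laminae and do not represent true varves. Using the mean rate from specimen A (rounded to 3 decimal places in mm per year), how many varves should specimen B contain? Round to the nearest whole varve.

Specimen A: true varve count = 22188 − 3 + 14 = 22199.
A: 5634.1 mm over 22199 years gives 5634.1 / 22199 ≈ 0.254 mm/year.
For B, 5084.8 / 0.254 = 20018.90 years ≈ 20019 varves.

20019 varves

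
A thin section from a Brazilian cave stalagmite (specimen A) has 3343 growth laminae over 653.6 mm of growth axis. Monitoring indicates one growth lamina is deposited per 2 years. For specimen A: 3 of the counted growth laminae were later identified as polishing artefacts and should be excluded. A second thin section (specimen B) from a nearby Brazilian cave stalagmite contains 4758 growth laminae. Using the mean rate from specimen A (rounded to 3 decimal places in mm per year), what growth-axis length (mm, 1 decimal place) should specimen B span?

Specimen A: adjusted count: 3343 − 3 = 3340 growth laminae.
Specimen A: multiplying by 2 years per growth lamina: 3340 × 2 = 6680 years.
A: 653.6 mm over 6680 years gives 653.6 / 6680 ≈ 0.098 mm/year.
Specimen B: 4758 growth laminae at 2 years each span 4758 × 2 = 9516 years. Length of B = 0.098 × 9516 = 932.6 mm.

932.6 mm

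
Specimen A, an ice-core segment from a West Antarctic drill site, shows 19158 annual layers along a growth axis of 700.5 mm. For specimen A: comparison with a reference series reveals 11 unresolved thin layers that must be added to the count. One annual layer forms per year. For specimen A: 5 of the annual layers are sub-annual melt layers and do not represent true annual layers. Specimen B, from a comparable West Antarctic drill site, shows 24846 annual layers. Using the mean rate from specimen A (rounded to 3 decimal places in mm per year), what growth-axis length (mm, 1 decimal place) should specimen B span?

919.3 mm

Specimen A: adjusted count: 19158 − 5 + 11 = 19164 annual layers.
A: 700.5 mm over 19164 years gives 700.5 / 19164 ≈ 0.037 mm per year.
Length of B = 0.037 × 24846 = 919.3 mm.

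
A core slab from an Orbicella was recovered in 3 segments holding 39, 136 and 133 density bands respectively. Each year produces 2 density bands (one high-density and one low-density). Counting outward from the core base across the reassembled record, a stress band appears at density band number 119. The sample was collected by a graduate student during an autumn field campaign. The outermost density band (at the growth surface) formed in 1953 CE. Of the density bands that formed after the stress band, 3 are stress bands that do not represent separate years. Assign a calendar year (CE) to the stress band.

1860 CE

Total density bands = 39 + 136 + 133 = 308.
Between density band 119 and the growth surface there are 308 − 119 = 189 density bands.
Excluding 3 false density bands: 189 − 3 = 186.
186 density bands at 2 per year is 186 / 2 = 93 years.
The density band at the growth surface is 1953 CE, so the stress band dates to 1953 − 93 = 1860 CE.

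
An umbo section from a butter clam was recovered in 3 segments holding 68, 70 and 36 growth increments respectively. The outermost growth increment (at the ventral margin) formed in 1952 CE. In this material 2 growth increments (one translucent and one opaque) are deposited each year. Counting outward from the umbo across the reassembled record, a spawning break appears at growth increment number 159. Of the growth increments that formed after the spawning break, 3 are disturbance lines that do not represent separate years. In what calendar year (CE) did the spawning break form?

1946 CE

Total growth increments = 68 + 70 + 36 = 174.
Between growth increment 159 and the ventral margin there are 174 − 159 = 15 growth increments.
15 − 3 false = 12 true growth increments after the spawning break.
12 growth increments at 2 per year is 12 / 2 = 6 years.
Counting back 6 years from 1952 CE places the spawning break in 1952 − 6 = 1946 CE.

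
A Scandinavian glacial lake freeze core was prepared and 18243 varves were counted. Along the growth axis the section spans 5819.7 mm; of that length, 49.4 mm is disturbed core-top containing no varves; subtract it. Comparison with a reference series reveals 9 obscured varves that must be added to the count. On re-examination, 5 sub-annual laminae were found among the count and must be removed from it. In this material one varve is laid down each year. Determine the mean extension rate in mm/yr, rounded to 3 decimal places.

Correcting the raw count gives 18243 − 5 + 9 = 18247 true varves.
The growth record spans 5819.7 − 49.4 = 5770.3 mm.
5770.3 mm over 18247 years gives 5770.3 / 18247 ≈ 0.316 mm/yr.

0.316 mm/yr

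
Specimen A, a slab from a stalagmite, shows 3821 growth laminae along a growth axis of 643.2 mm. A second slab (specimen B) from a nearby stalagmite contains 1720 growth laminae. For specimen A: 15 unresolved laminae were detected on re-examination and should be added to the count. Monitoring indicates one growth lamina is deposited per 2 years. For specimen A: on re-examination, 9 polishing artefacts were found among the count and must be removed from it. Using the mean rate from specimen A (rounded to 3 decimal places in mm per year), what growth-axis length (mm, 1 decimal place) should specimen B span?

289.0 mm

Specimen A: adjusted count: 3821 − 9 + 15 = 3827 growth laminae.
Specimen A: at 2 years per growth lamina, 3827 × 2 = 7654 years.
A: 643.2 mm over 7654 years gives 643.2 / 7654 ≈ 0.084 mm per year.
Specimen B: 1720 growth laminae at 2 years each span 1720 × 2 = 3440 years. B's length ≈ 0.084 × 3440 = 289.0 mm.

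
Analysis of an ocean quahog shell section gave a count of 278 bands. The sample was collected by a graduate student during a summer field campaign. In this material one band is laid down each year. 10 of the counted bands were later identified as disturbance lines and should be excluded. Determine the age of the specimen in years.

After corrections the count is 278 − 10 = 268 bands.
With a one-to-one band periodicity this is 268 years.

268 years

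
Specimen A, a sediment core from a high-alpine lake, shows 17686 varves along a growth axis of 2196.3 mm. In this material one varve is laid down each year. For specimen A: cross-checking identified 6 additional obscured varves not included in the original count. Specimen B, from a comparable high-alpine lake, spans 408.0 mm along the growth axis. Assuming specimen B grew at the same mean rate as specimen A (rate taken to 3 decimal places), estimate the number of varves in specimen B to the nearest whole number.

Specimen A: true varve count = 17686 + 6 = 17692.
A: Mean rate = 2196.3 mm / 17692 years ≈ 0.124 mm/yr.
B spans 408.0 / 0.124 = 3290.32 years ≈ 3290 varves.

3290 varves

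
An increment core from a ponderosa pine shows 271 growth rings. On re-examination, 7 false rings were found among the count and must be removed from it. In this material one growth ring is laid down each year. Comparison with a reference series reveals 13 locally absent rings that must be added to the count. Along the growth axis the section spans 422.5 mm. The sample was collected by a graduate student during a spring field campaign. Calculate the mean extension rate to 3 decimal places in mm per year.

True growth ring count = 271 − 7 + 13 = 277.
Extension rate ≈ 422.5 / 277 = 1.525 mm per year.

1.525 mm per year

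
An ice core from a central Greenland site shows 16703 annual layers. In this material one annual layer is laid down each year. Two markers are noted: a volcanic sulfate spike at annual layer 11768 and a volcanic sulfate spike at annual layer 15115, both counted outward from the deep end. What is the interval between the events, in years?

The two markers are separated by 15115 − 11768 = 3347 annual layers.
That is 3347 years at one annual layer per year.

3347 yr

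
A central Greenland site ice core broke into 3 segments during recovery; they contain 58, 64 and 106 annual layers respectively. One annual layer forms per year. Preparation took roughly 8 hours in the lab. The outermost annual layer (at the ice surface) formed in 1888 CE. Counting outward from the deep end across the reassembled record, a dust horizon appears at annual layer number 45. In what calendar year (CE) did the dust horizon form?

Total annual layers = 58 + 64 + 106 = 228.
Between annual layer 45 and the ice surface there are 228 − 45 = 183 annual layers.
The annual layer at the ice surface is 1888 CE, so the dust horizon dates to 1888 − 183 = 1705 CE.

1705 CE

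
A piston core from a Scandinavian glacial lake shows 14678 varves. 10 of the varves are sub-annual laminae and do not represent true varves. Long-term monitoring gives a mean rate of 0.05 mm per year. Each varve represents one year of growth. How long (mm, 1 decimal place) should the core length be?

Adjusted count: 14678 − 10 = 14668 varves.
14668 years at 0.05 mm/year gives 0.05 × 14668 = 733.4 mm.

733.4 mm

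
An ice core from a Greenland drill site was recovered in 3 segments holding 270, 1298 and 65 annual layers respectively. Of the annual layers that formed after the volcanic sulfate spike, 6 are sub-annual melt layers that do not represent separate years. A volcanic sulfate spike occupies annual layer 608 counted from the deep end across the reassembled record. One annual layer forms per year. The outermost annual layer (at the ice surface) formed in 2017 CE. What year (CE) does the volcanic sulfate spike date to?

998 CE

Total annual layers = 270 + 1298 + 65 = 1633.
1633 − 608 = 1025 annual layers lie beyond the volcanic sulfate spike toward the ice surface.
Excluding 6 false annual layers: 1025 − 6 = 1019.
2017 − 1019 = 998 CE.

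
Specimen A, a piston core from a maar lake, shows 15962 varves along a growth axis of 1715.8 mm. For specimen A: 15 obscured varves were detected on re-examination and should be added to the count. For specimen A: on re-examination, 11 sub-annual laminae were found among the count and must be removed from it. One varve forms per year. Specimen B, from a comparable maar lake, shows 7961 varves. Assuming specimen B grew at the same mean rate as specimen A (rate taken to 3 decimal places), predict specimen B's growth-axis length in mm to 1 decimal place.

Specimen A: adjusted count: 15962 − 11 + 15 = 15966 varves.
A: 1715.8 mm over 15966 years gives 1715.8 / 15966 ≈ 0.107 mm/yr.
For B, 0.107 mm/year × 7961 years = 851.8 mm.

851.8 mm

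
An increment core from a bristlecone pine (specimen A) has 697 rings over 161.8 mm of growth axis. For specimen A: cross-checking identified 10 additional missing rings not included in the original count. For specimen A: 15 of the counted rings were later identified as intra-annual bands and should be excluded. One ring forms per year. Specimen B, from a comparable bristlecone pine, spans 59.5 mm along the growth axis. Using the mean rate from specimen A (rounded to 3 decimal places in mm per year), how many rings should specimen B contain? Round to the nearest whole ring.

Specimen A: after corrections the count is 697 − 15 + 10 = 692 rings.
A: Extension rate ≈ 161.8 / 692 = 0.234 mm/yr.
B spans 59.5 / 0.234 = 254.27 years ≈ 254 rings.

254 rings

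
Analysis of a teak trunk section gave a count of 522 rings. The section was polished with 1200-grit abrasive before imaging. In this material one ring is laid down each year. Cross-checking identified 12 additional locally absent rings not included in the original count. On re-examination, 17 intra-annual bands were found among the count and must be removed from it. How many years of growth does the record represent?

517 yr

Correcting the raw count gives 522 − 17 + 12 = 517 true rings.
At one ring per year, that is 517 years.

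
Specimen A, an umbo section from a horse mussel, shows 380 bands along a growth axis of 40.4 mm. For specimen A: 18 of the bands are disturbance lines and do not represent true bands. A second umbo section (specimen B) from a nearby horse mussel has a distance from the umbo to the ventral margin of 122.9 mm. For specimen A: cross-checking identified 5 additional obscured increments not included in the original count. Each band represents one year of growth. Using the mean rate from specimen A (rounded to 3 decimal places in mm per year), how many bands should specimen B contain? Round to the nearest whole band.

Specimen A: after corrections the count is 380 − 18 + 5 = 367 bands.
A: Mean rate = 40.4 mm / 367 years ≈ 0.110 mm/yr.
Specimen B: 122.9 mm / 0.110 mm per year = 1117.27 years ≈ 1117 bands.

1117 bands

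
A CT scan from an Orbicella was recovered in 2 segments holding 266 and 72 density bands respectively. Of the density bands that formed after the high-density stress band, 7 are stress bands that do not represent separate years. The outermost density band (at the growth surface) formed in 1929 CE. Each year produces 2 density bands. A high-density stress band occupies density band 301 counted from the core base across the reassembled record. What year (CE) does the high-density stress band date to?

1914 CE

Total density bands = 266 + 72 = 338.
The high-density stress band sits at density band 301 from the core base, so 338 − 301 = 37 density bands formed after it.
37 − 7 false = 30 true density bands after the high-density stress band.
Dividing by 2 density bands per year: 30 / 2 = 15 years.
Counting back 15 years from 1929 CE places the high-density stress band in 1929 − 15 = 1914 CE.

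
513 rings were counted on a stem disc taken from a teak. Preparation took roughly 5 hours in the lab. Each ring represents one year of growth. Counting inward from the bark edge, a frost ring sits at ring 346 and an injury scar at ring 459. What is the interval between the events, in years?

459 − 346 = 113 rings lie between the two events.
At one ring per year, 113 years elapsed between them.

113 years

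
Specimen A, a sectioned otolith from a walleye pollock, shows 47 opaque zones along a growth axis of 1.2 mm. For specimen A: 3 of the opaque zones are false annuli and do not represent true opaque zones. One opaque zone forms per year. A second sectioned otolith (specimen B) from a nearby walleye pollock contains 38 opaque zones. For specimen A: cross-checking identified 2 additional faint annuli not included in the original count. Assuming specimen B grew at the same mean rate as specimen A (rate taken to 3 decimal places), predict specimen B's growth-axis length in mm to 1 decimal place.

1.0 mm

Specimen A: correcting the raw count gives 47 − 3 + 2 = 46 true opaque zones.
A: 1.2 mm over 46 years gives 1.2 / 46 ≈ 0.026 mm/yr.
B's length ≈ 0.026 × 38 = 1.0 mm.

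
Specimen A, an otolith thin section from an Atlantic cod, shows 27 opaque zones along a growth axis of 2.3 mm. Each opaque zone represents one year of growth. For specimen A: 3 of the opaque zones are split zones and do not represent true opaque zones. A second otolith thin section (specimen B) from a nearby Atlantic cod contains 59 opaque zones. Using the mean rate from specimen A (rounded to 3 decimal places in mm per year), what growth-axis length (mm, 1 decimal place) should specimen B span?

Specimen A: after corrections the count is 27 − 3 = 24 opaque zones.
A: Extension rate ≈ 2.3 / 24 = 0.096 mm per year.
Length of B = 0.096 × 59 = 5.7 mm.

5.7 mm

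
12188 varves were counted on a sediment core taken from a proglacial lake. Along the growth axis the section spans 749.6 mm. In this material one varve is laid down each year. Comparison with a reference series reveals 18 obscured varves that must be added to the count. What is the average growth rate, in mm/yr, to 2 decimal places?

After corrections the count is 12188 + 18 = 12206 varves.
Mean rate = 749.6 mm / 12206 years ≈ 0.06 mm/yr.

0.06 mm/yr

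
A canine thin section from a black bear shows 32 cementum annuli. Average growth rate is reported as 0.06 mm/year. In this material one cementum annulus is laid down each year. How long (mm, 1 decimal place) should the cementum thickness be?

1.9 mm

The record spans 32 years at 0.06 mm per year.
32 years at 0.06 mm/year gives 0.06 × 32 = 1.9 mm.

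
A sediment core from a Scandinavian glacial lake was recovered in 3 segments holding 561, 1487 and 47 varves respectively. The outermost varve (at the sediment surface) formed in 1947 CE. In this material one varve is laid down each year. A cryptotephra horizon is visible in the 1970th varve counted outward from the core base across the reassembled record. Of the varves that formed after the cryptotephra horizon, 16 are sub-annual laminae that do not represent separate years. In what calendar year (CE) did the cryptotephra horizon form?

Total varves = 561 + 1487 + 47 = 2095.
The cryptotephra horizon sits at varve 1970 from the core base, so 2095 − 1970 = 125 varves formed after it.
125 − 16 false = 109 true varves after the cryptotephra horizon.
1947 − 109 = 1838 CE.

1838 CE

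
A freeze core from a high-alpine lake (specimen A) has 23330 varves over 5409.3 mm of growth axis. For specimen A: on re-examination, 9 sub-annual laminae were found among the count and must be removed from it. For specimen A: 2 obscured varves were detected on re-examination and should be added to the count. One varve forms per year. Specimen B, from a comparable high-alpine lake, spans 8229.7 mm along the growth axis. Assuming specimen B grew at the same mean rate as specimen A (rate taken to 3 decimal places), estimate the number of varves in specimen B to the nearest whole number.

Specimen A: correcting the raw count gives 23330 − 9 + 2 = 23323 true varves.
A: Mean rate = 5409.3 mm / 23323 years ≈ 0.232 mm/year.
Specimen B: 8229.7 mm / 0.232 mm per year = 35472.84 years ≈ 35473 varves.

35473 varves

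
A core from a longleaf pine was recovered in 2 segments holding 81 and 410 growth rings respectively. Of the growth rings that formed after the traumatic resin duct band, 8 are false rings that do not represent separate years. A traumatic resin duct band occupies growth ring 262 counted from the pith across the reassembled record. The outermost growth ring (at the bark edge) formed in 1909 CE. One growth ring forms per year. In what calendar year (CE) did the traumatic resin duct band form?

Total growth rings = 81 + 410 = 491.
The traumatic resin duct band sits at growth ring 262 from the pith, so 491 − 262 = 229 growth rings formed after it.
Excluding 8 false growth rings: 229 − 8 = 221.
1909 − 221 = 1688 CE.

1688 CE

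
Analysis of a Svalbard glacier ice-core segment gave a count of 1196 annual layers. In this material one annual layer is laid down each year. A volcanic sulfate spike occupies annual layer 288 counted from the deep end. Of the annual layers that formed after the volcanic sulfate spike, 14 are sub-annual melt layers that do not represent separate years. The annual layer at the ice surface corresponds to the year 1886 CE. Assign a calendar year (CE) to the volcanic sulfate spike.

The volcanic sulfate spike sits at annual layer 288 from the deep end, so 1196 − 288 = 908 annual layers formed after it.
Excluding 14 false annual layers: 908 − 14 = 894.
Counting back 894 years from 1886 CE places the volcanic sulfate spike in 1886 − 894 = 992 CE.

992 CE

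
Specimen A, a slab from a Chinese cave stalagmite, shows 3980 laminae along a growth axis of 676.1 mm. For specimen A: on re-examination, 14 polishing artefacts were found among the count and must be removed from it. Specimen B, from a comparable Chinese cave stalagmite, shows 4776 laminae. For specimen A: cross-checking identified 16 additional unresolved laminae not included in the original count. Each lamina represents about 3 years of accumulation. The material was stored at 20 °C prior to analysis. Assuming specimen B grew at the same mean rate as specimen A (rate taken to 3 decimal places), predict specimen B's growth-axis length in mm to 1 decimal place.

816.7 mm

Specimen A: true lamina count = 3980 − 14 + 16 = 3982.
Specimen A: multiplying by 3 years per lamina: 3982 × 3 = 11946 years.
A: Mean rate = 676.1 mm / 11946 years ≈ 0.057 mm/year.
Specimen B: at 3 years per lamina, 4776 × 3 = 14328 years. For B, 0.057 mm/year × 14328 years = 816.7 mm.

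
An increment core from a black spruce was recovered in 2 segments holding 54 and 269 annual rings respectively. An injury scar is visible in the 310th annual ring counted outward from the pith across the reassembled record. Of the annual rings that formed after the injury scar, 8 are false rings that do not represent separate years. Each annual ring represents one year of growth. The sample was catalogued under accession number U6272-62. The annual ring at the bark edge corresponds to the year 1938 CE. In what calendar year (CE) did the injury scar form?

Total annual rings = 54 + 269 = 323.
The injury scar sits at annual ring 310 from the pith, so 323 − 310 = 13 annual rings formed after it.
Excluding 8 false annual rings: 13 − 8 = 5.
Counting back 5 years from 1938 CE places the injury scar in 1938 − 5 = 1933 CE.

1933 CE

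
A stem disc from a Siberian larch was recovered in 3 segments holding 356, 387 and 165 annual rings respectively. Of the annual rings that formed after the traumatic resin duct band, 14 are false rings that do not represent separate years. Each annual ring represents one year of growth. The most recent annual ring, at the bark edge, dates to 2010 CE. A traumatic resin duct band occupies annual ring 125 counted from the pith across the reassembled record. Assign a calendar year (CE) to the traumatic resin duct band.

1241 CE

Total annual rings = 356 + 387 + 165 = 908.
908 − 125 = 783 annual rings lie beyond the traumatic resin duct band toward the bark edge.
783 − 14 false = 769 true annual rings after the traumatic resin duct band.
Counting back 769 years from 2010 CE places the traumatic resin duct band in 2010 − 769 = 1241 CE.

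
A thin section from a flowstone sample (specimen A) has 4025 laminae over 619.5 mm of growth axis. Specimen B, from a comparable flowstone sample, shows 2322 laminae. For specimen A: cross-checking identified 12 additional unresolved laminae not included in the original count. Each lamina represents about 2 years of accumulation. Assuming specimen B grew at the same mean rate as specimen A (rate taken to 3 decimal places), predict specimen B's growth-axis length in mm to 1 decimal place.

Specimen A: after corrections the count is 4025 + 12 = 4037 laminae.
Specimen A: multiplying by 2 years per lamina: 4037 × 2 = 8074 years.
A: 619.5 mm over 8074 years gives 619.5 / 8074 ≈ 0.077 mm/yr.
Specimen B: multiplying by 2 years per lamina: 2322 × 2 = 4644 years. B's length ≈ 0.077 × 4644 = 357.6 mm.

357.6 mm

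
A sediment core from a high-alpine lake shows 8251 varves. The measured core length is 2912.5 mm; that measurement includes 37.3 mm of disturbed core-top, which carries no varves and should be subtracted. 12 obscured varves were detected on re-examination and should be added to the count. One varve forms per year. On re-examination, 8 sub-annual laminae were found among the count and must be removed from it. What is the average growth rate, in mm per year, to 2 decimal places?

0.35 mm per year

True varve count = 8251 − 8 + 12 = 8255.
Net length = 2912.5 − 37.3 = 2875.2 mm.
Extension rate ≈ 2875.2 / 8255 = 0.35 mm per year.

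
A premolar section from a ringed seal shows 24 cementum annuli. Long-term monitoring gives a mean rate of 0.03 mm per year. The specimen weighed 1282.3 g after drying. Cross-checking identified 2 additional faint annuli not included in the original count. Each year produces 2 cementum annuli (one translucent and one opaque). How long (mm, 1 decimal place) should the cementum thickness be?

True cementum annulus count = 24 + 2 = 26.
Dividing by 2 cementum annuli per year: 26 / 2 = 13 years.
Predicted length = 0.03 mm/year × 13 years = 0.4 mm.

0.4 mm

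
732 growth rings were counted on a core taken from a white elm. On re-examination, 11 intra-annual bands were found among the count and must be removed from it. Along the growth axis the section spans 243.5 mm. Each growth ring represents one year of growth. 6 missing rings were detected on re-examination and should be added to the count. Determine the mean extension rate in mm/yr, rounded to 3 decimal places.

0.335 mm/yr

After corrections the count is 732 − 11 + 6 = 727 growth rings.
243.5 mm over 727 years gives 243.5 / 727 ≈ 0.335 mm/yr.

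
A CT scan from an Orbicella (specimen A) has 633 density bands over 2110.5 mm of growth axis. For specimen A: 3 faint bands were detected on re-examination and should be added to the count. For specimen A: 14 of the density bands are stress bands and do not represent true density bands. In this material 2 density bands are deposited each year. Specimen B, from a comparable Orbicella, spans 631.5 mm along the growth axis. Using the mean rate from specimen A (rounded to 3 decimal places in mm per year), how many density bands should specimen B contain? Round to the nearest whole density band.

Specimen A: after corrections the count is 633 − 14 + 3 = 622 density bands.
Specimen A: with 2 density bands per year, 622 / 2 = 311 years.
A: Extension rate ≈ 2110.5 / 311 = 6.786 mm per year.
For B, 631.5 / 6.786 = 93.06 years; at 2 density bands per year that is 93.06 × 2 ≈ 186 density bands.

186 density bands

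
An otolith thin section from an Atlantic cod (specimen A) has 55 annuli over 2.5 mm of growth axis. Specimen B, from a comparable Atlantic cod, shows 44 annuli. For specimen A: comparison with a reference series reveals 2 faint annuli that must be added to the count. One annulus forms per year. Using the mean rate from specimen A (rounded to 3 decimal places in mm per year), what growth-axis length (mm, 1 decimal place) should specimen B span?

Specimen A: true annulus count = 55 + 2 = 57.
A: Mean rate = 2.5 mm / 57 years ≈ 0.044 mm per year.
For B, 0.044 mm/year × 44 years = 1.9 mm.

1.9 mm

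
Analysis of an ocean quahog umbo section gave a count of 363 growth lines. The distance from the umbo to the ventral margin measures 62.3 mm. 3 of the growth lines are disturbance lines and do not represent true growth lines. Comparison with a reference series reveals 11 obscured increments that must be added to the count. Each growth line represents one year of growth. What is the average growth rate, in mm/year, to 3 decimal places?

After corrections the count is 363 − 3 + 11 = 371 growth lines.
Mean rate = 62.3 mm / 371 years ≈ 0.168 mm/year.

0.168 mm/year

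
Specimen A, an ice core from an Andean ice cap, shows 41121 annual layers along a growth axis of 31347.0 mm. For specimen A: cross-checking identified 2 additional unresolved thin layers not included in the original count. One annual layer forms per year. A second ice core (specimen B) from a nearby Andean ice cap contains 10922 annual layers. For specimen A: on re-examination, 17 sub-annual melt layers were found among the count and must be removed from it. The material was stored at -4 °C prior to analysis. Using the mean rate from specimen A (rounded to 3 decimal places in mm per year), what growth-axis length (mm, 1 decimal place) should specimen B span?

Specimen A: true annual layer count = 41121 − 17 + 2 = 41106.
A: Mean rate = 31347.0 mm / 41106 years ≈ 0.763 mm/year.
B's length ≈ 0.763 × 10922 = 8333.5 mm.

8333.5 mm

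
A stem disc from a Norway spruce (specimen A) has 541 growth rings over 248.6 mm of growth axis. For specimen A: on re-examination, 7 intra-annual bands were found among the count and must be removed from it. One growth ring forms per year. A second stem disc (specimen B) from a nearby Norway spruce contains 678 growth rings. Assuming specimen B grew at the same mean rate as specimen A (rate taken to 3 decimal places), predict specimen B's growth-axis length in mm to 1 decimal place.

315.9 mm

Specimen A: adjusted count: 541 − 7 = 534 growth rings.
A: 248.6 mm over 534 years gives 248.6 / 534 ≈ 0.466 mm/yr.
Length of B = 0.466 × 678 = 315.9 mm.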